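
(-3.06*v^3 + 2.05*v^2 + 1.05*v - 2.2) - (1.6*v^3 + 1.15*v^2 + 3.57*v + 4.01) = -4.66*v^3 + 0.9*v^2 - 2.52*v - 6.21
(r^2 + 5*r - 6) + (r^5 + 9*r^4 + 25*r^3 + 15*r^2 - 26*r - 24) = r^5 + 9*r^4 + 25*r^3 + 16*r^2 - 21*r - 30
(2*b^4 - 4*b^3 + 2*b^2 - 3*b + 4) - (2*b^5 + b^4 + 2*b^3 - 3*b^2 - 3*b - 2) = -2*b^5 + b^4 - 6*b^3 + 5*b^2 + 6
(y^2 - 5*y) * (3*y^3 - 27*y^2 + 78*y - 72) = 3*y^5 - 42*y^4 + 213*y^3 - 462*y^2 + 360*y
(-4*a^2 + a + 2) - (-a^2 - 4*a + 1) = -3*a^2 + 5*a + 1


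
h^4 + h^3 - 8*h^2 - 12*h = h*(h - 3)*(h + 2)^2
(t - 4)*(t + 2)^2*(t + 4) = t^4 + 4*t^3 - 12*t^2 - 64*t - 64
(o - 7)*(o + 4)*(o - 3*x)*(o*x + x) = o^4*x - 3*o^3*x^2 - 2*o^3*x + 6*o^2*x^2 - 31*o^2*x + 93*o*x^2 - 28*o*x + 84*x^2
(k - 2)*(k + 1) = k^2 - k - 2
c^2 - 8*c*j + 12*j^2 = (c - 6*j)*(c - 2*j)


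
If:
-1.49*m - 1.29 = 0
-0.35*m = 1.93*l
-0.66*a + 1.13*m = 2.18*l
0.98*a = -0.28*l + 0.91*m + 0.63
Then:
No Solution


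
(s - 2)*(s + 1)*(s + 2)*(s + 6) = s^4 + 7*s^3 + 2*s^2 - 28*s - 24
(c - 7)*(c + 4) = c^2 - 3*c - 28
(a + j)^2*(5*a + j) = 5*a^3 + 11*a^2*j + 7*a*j^2 + j^3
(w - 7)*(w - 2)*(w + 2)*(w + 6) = w^4 - w^3 - 46*w^2 + 4*w + 168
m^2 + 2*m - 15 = (m - 3)*(m + 5)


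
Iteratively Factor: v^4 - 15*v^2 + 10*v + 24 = (v + 1)*(v^3 - v^2 - 14*v + 24) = (v + 1)*(v + 4)*(v^2 - 5*v + 6) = (v - 3)*(v + 1)*(v + 4)*(v - 2)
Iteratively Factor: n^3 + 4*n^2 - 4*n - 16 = (n + 4)*(n^2 - 4) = (n - 2)*(n + 4)*(n + 2)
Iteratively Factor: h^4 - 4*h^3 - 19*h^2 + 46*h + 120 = (h + 2)*(h^3 - 6*h^2 - 7*h + 60) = (h + 2)*(h + 3)*(h^2 - 9*h + 20) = (h - 5)*(h + 2)*(h + 3)*(h - 4)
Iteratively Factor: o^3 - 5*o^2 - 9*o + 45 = (o - 5)*(o^2 - 9) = (o - 5)*(o - 3)*(o + 3)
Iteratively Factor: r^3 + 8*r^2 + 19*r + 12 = (r + 3)*(r^2 + 5*r + 4) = (r + 1)*(r + 3)*(r + 4)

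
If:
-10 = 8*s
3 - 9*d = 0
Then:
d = 1/3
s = -5/4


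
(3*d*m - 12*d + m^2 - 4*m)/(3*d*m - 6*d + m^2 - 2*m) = (m - 4)/(m - 2)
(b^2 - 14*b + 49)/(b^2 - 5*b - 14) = (b - 7)/(b + 2)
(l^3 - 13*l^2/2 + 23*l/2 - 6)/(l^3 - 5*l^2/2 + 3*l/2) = (l - 4)/l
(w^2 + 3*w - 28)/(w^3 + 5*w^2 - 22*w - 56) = 1/(w + 2)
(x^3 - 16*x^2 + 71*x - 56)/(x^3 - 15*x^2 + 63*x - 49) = (x - 8)/(x - 7)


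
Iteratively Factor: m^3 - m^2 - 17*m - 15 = (m + 1)*(m^2 - 2*m - 15) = (m + 1)*(m + 3)*(m - 5)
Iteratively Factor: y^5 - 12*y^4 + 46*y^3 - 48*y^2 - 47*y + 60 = (y - 1)*(y^4 - 11*y^3 + 35*y^2 - 13*y - 60) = (y - 4)*(y - 1)*(y^3 - 7*y^2 + 7*y + 15) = (y - 4)*(y - 1)*(y + 1)*(y^2 - 8*y + 15) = (y - 4)*(y - 3)*(y - 1)*(y + 1)*(y - 5)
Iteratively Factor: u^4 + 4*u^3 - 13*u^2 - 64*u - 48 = (u + 1)*(u^3 + 3*u^2 - 16*u - 48) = (u + 1)*(u + 4)*(u^2 - u - 12) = (u - 4)*(u + 1)*(u + 4)*(u + 3)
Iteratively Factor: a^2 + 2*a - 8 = (a + 4)*(a - 2)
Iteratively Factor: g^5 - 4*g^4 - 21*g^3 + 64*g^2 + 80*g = (g - 5)*(g^4 + g^3 - 16*g^2 - 16*g) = (g - 5)*(g - 4)*(g^3 + 5*g^2 + 4*g) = (g - 5)*(g - 4)*(g + 1)*(g^2 + 4*g) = g*(g - 5)*(g - 4)*(g + 1)*(g + 4)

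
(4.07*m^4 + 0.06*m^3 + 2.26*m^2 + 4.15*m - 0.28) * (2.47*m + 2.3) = 10.0529*m^5 + 9.5092*m^4 + 5.7202*m^3 + 15.4485*m^2 + 8.8534*m - 0.644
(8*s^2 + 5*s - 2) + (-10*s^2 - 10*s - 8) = -2*s^2 - 5*s - 10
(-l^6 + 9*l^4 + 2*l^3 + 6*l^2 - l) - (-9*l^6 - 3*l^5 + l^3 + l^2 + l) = 8*l^6 + 3*l^5 + 9*l^4 + l^3 + 5*l^2 - 2*l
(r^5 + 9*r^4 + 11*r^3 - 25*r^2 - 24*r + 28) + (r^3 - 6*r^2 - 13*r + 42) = r^5 + 9*r^4 + 12*r^3 - 31*r^2 - 37*r + 70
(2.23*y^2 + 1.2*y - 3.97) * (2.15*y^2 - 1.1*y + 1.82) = 4.7945*y^4 + 0.126999999999999*y^3 - 5.7969*y^2 + 6.551*y - 7.2254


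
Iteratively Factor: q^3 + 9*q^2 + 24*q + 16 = (q + 4)*(q^2 + 5*q + 4) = (q + 1)*(q + 4)*(q + 4)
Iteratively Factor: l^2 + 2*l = (l)*(l + 2)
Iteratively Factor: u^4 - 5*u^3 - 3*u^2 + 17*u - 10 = (u + 2)*(u^3 - 7*u^2 + 11*u - 5) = (u - 5)*(u + 2)*(u^2 - 2*u + 1) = (u - 5)*(u - 1)*(u + 2)*(u - 1)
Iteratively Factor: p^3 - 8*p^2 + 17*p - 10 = (p - 1)*(p^2 - 7*p + 10) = (p - 5)*(p - 1)*(p - 2)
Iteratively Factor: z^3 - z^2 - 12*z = (z + 3)*(z^2 - 4*z) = (z - 4)*(z + 3)*(z)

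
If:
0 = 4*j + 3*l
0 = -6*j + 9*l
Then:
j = 0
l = 0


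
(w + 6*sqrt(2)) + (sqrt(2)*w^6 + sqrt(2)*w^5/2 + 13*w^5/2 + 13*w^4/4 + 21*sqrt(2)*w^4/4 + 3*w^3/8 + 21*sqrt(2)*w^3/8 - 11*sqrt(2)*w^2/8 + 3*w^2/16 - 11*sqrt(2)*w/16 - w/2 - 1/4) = sqrt(2)*w^6 + sqrt(2)*w^5/2 + 13*w^5/2 + 13*w^4/4 + 21*sqrt(2)*w^4/4 + 3*w^3/8 + 21*sqrt(2)*w^3/8 - 11*sqrt(2)*w^2/8 + 3*w^2/16 - 11*sqrt(2)*w/16 + w/2 - 1/4 + 6*sqrt(2)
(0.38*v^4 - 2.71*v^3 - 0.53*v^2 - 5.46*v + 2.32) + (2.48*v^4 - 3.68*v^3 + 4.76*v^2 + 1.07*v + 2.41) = 2.86*v^4 - 6.39*v^3 + 4.23*v^2 - 4.39*v + 4.73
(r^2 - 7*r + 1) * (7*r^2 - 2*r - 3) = 7*r^4 - 51*r^3 + 18*r^2 + 19*r - 3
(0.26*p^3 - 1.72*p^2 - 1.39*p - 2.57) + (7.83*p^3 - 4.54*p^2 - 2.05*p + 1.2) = 8.09*p^3 - 6.26*p^2 - 3.44*p - 1.37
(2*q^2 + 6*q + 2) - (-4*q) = 2*q^2 + 10*q + 2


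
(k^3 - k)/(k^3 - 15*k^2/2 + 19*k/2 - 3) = 2*k*(k + 1)/(2*k^2 - 13*k + 6)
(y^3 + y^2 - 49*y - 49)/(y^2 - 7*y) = y + 8 + 7/y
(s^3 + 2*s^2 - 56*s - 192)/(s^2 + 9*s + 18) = (s^2 - 4*s - 32)/(s + 3)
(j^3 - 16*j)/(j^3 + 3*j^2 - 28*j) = (j + 4)/(j + 7)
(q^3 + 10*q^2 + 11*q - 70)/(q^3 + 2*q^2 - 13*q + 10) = (q + 7)/(q - 1)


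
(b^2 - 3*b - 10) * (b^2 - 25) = b^4 - 3*b^3 - 35*b^2 + 75*b + 250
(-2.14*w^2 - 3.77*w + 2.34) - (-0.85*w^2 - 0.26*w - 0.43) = -1.29*w^2 - 3.51*w + 2.77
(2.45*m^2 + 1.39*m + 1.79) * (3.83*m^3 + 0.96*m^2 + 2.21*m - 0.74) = 9.3835*m^5 + 7.6757*m^4 + 13.6046*m^3 + 2.9773*m^2 + 2.9273*m - 1.3246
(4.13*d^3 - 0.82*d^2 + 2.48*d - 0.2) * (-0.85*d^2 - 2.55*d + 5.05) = -3.5105*d^5 - 9.8345*d^4 + 20.8395*d^3 - 10.295*d^2 + 13.034*d - 1.01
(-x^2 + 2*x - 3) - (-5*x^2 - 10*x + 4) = 4*x^2 + 12*x - 7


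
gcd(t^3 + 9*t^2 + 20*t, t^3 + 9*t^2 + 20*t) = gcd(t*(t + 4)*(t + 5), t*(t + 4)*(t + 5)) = t^3 + 9*t^2 + 20*t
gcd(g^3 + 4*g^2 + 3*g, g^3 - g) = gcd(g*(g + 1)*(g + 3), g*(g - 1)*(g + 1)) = g^2 + g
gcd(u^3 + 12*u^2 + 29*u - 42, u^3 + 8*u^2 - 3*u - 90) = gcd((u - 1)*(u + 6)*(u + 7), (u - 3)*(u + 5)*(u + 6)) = u + 6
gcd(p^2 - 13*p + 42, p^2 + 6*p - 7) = 1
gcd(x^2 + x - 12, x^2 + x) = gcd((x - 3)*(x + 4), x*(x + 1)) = 1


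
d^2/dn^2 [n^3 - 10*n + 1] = 6*n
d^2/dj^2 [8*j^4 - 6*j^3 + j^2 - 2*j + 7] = 96*j^2 - 36*j + 2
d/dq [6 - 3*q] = -3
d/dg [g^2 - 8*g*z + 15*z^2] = 2*g - 8*z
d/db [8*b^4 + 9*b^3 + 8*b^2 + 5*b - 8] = 32*b^3 + 27*b^2 + 16*b + 5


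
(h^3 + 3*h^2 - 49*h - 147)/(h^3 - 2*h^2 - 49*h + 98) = (h + 3)/(h - 2)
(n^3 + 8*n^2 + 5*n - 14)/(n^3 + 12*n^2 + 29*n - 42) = (n + 2)/(n + 6)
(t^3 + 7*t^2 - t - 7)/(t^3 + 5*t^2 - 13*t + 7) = (t + 1)/(t - 1)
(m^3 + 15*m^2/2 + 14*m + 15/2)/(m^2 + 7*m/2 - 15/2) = (2*m^2 + 5*m + 3)/(2*m - 3)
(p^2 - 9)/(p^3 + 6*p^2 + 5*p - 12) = (p - 3)/(p^2 + 3*p - 4)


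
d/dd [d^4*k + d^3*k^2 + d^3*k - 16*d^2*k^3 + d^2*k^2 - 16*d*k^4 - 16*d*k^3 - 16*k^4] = k*(4*d^3 + 3*d^2*k + 3*d^2 - 32*d*k^2 + 2*d*k - 16*k^3 - 16*k^2)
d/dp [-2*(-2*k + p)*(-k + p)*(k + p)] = 2*k^2 + 8*k*p - 6*p^2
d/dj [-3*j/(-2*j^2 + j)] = -6/(2*j - 1)^2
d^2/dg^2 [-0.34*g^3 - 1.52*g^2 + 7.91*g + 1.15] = -2.04*g - 3.04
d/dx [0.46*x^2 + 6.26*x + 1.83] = 0.92*x + 6.26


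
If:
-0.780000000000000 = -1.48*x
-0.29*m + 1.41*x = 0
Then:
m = 2.56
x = 0.53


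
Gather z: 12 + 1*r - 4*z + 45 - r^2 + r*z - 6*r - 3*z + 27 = -r^2 - 5*r + z*(r - 7) + 84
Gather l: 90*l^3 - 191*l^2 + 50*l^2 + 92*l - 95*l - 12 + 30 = 90*l^3 - 141*l^2 - 3*l + 18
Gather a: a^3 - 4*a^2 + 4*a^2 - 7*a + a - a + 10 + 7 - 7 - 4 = a^3 - 7*a + 6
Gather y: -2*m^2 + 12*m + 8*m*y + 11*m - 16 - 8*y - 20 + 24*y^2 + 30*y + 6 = -2*m^2 + 23*m + 24*y^2 + y*(8*m + 22) - 30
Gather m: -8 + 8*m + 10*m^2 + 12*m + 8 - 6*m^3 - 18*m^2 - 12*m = -6*m^3 - 8*m^2 + 8*m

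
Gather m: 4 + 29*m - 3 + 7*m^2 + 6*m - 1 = 7*m^2 + 35*m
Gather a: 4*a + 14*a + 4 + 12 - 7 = 18*a + 9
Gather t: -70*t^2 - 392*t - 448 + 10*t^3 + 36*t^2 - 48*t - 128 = 10*t^3 - 34*t^2 - 440*t - 576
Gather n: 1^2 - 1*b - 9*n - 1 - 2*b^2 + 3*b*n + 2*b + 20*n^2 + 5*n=-2*b^2 + b + 20*n^2 + n*(3*b - 4)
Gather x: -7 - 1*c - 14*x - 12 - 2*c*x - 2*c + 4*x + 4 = -3*c + x*(-2*c - 10) - 15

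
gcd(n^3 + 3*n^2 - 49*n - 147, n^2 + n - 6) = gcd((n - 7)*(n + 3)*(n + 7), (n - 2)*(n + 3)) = n + 3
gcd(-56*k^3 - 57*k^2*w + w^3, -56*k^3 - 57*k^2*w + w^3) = -56*k^3 - 57*k^2*w + w^3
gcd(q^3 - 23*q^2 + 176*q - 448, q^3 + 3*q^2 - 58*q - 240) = q - 8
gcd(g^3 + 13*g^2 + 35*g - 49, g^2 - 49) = g + 7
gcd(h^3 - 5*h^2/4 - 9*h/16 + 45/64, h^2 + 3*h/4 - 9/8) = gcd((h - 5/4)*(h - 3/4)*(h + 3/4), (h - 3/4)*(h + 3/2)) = h - 3/4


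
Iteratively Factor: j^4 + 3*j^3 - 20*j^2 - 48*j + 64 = (j - 4)*(j^3 + 7*j^2 + 8*j - 16) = (j - 4)*(j + 4)*(j^2 + 3*j - 4) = (j - 4)*(j - 1)*(j + 4)*(j + 4)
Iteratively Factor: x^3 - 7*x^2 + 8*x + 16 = (x + 1)*(x^2 - 8*x + 16) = (x - 4)*(x + 1)*(x - 4)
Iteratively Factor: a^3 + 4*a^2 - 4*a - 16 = (a + 4)*(a^2 - 4) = (a - 2)*(a + 4)*(a + 2)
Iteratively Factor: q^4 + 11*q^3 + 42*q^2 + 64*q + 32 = (q + 4)*(q^3 + 7*q^2 + 14*q + 8) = (q + 2)*(q + 4)*(q^2 + 5*q + 4) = (q + 1)*(q + 2)*(q + 4)*(q + 4)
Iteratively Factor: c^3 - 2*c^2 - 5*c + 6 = (c + 2)*(c^2 - 4*c + 3) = (c - 1)*(c + 2)*(c - 3)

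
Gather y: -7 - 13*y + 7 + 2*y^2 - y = 2*y^2 - 14*y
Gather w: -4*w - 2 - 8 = -4*w - 10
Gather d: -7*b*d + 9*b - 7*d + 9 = 9*b + d*(-7*b - 7) + 9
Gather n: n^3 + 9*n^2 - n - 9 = n^3 + 9*n^2 - n - 9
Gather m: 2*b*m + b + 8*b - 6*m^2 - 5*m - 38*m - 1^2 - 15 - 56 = 9*b - 6*m^2 + m*(2*b - 43) - 72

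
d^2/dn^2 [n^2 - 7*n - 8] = 2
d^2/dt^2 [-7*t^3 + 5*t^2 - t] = 10 - 42*t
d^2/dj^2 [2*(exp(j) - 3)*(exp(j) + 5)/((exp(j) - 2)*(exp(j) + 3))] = 2*(exp(4*j) - 37*exp(3*j) + 9*exp(2*j) - 219*exp(j) - 18)*exp(j)/(exp(6*j) + 3*exp(5*j) - 15*exp(4*j) - 35*exp(3*j) + 90*exp(2*j) + 108*exp(j) - 216)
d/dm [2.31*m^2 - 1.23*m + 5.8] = 4.62*m - 1.23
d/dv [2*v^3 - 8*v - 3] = 6*v^2 - 8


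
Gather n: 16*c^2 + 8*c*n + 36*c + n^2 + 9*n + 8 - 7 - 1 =16*c^2 + 36*c + n^2 + n*(8*c + 9)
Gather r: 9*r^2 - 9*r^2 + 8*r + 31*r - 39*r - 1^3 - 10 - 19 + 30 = 0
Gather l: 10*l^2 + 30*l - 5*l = 10*l^2 + 25*l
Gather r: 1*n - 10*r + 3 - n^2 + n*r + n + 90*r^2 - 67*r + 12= -n^2 + 2*n + 90*r^2 + r*(n - 77) + 15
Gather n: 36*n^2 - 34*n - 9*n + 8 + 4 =36*n^2 - 43*n + 12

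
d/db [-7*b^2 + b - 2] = 1 - 14*b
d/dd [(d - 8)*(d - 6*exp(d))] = d - (d - 8)*(6*exp(d) - 1) - 6*exp(d)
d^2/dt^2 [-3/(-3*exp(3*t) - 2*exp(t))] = 3*(81*exp(4*t) + 12*exp(2*t) + 4)*exp(-t)/(27*exp(6*t) + 54*exp(4*t) + 36*exp(2*t) + 8)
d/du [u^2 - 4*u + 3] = 2*u - 4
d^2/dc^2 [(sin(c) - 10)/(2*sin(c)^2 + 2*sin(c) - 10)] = (-sin(c)^5 + 41*sin(c)^4 + 2*sin(c)^3 + 145*sin(c)^2 - 5*sin(c) - 110)/(2*(sin(c)^2 + sin(c) - 5)^3)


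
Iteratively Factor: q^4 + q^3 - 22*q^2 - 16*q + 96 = (q + 4)*(q^3 - 3*q^2 - 10*q + 24) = (q - 2)*(q + 4)*(q^2 - q - 12) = (q - 4)*(q - 2)*(q + 4)*(q + 3)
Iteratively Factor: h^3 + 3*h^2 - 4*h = (h + 4)*(h^2 - h) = h*(h + 4)*(h - 1)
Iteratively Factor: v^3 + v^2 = (v)*(v^2 + v) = v*(v + 1)*(v)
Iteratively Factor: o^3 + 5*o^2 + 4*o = (o + 1)*(o^2 + 4*o) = (o + 1)*(o + 4)*(o)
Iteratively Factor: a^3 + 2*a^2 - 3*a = (a + 3)*(a^2 - a) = a*(a + 3)*(a - 1)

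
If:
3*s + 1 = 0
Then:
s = -1/3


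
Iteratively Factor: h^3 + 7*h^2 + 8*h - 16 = (h - 1)*(h^2 + 8*h + 16) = (h - 1)*(h + 4)*(h + 4)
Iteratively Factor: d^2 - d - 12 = (d - 4)*(d + 3)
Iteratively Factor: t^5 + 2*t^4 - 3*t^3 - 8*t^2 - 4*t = (t + 1)*(t^4 + t^3 - 4*t^2 - 4*t) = (t + 1)^2*(t^3 - 4*t) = (t + 1)^2*(t + 2)*(t^2 - 2*t) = t*(t + 1)^2*(t + 2)*(t - 2)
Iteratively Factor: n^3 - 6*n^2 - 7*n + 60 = (n - 5)*(n^2 - n - 12) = (n - 5)*(n + 3)*(n - 4)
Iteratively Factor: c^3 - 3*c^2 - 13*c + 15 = (c + 3)*(c^2 - 6*c + 5) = (c - 1)*(c + 3)*(c - 5)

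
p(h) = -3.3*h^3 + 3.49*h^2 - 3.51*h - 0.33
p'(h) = -9.9*h^2 + 6.98*h - 3.51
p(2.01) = -20.08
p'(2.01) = -29.48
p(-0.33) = 1.33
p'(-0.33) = -6.89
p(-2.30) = 66.36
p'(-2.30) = -71.94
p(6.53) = -793.30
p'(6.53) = -380.08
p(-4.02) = 284.56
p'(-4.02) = -191.56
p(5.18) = -383.54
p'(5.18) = -232.99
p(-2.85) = 114.41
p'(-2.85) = -103.82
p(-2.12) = 54.24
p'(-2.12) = -62.80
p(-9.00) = 2719.65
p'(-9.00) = -868.23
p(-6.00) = 859.17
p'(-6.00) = -401.79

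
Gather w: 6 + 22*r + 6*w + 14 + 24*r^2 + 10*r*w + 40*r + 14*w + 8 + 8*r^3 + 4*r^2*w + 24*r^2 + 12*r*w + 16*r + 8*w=8*r^3 + 48*r^2 + 78*r + w*(4*r^2 + 22*r + 28) + 28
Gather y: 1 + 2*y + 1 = 2*y + 2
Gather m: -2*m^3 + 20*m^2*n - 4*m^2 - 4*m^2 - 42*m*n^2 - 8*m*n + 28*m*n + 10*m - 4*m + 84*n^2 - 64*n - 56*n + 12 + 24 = -2*m^3 + m^2*(20*n - 8) + m*(-42*n^2 + 20*n + 6) + 84*n^2 - 120*n + 36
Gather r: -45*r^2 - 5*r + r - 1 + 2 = -45*r^2 - 4*r + 1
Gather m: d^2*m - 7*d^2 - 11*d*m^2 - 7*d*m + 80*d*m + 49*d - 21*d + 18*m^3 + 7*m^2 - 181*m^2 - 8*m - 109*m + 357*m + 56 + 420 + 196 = -7*d^2 + 28*d + 18*m^3 + m^2*(-11*d - 174) + m*(d^2 + 73*d + 240) + 672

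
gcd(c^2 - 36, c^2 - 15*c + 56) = 1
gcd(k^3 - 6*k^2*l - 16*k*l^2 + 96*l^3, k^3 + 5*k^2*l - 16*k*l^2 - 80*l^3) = k^2 - 16*l^2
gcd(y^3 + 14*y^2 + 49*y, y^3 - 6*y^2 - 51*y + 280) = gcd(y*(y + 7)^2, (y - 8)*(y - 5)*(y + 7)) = y + 7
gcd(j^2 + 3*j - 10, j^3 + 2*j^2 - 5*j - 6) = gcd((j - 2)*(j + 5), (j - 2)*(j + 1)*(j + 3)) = j - 2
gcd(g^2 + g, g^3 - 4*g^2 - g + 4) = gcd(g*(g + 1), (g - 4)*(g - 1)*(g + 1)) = g + 1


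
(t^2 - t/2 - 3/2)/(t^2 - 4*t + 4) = (2*t^2 - t - 3)/(2*(t^2 - 4*t + 4))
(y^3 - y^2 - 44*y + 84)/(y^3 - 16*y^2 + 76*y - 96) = (y + 7)/(y - 8)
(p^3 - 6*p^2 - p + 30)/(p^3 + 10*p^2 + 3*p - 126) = (p^2 - 3*p - 10)/(p^2 + 13*p + 42)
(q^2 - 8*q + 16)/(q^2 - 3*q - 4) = (q - 4)/(q + 1)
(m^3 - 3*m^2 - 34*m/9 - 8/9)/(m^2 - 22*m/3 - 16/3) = (3*m^2 - 11*m - 4)/(3*(m - 8))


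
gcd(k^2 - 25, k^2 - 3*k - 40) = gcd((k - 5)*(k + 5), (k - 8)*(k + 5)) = k + 5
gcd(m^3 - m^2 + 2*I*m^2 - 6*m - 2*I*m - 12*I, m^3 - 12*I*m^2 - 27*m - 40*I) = 1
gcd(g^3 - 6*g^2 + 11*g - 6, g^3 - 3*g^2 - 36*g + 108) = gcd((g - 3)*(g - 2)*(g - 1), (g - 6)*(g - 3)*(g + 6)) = g - 3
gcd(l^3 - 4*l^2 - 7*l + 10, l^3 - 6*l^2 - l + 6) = l - 1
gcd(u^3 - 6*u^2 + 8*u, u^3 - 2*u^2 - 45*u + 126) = 1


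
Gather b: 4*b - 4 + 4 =4*b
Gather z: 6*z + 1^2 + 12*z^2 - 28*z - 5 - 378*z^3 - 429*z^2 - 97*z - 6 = -378*z^3 - 417*z^2 - 119*z - 10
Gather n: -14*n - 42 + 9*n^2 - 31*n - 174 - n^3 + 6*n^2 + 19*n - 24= -n^3 + 15*n^2 - 26*n - 240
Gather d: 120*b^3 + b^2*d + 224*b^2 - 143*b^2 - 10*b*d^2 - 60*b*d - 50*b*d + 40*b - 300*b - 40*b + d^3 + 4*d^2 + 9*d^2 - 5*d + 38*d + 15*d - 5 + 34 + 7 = 120*b^3 + 81*b^2 - 300*b + d^3 + d^2*(13 - 10*b) + d*(b^2 - 110*b + 48) + 36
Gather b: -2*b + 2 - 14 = -2*b - 12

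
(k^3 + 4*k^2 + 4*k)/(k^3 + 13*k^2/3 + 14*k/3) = 3*(k + 2)/(3*k + 7)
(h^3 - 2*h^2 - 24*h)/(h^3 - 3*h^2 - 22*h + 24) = h/(h - 1)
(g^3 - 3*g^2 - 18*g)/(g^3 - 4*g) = (g^2 - 3*g - 18)/(g^2 - 4)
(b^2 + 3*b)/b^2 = (b + 3)/b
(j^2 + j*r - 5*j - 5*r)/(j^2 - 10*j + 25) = (j + r)/(j - 5)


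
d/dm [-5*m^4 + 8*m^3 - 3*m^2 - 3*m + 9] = -20*m^3 + 24*m^2 - 6*m - 3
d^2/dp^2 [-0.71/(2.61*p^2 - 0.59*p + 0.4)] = (9.673182*p^2 - 2.186658*p - 0.71*(5.22*p - 0.59)*(10.44*p - 1.18) + 1.48248)/(2.61*p^2 - 0.59*p + 0.4)^3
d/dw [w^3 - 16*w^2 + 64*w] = 3*w^2 - 32*w + 64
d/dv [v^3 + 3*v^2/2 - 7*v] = 3*v^2 + 3*v - 7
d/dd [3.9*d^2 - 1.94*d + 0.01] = 7.8*d - 1.94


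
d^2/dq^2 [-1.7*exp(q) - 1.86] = -1.7*exp(q)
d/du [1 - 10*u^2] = -20*u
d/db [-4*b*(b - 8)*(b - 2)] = -12*b^2 + 80*b - 64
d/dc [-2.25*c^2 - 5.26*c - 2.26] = -4.5*c - 5.26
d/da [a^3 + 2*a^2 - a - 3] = 3*a^2 + 4*a - 1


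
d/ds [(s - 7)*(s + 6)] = 2*s - 1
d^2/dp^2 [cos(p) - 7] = -cos(p)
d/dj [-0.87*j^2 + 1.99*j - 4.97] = 1.99 - 1.74*j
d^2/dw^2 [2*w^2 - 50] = 4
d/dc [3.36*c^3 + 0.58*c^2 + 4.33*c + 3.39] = 10.08*c^2 + 1.16*c + 4.33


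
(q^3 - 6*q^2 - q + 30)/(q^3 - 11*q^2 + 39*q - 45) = (q + 2)/(q - 3)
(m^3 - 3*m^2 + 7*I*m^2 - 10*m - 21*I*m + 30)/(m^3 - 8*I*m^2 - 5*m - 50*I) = (m^2 + m*(-3 + 5*I) - 15*I)/(m^2 - 10*I*m - 25)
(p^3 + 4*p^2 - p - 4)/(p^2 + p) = p + 3 - 4/p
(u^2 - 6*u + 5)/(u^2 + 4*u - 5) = (u - 5)/(u + 5)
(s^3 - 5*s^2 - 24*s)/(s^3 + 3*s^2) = (s - 8)/s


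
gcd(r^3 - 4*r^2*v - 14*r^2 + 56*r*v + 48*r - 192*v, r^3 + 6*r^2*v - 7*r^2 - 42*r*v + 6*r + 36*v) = r - 6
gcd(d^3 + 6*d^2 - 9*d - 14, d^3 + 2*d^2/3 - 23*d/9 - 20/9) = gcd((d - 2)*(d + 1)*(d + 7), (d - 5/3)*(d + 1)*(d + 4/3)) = d + 1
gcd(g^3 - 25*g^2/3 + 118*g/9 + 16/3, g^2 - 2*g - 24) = g - 6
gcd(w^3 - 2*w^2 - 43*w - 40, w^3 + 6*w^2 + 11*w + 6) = w + 1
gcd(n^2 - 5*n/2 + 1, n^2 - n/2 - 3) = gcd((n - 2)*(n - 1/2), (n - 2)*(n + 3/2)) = n - 2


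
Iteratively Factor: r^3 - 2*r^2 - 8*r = (r + 2)*(r^2 - 4*r) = r*(r + 2)*(r - 4)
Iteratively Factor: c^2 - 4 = (c + 2)*(c - 2)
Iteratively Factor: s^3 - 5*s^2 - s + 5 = (s + 1)*(s^2 - 6*s + 5) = (s - 5)*(s + 1)*(s - 1)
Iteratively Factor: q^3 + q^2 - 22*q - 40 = (q - 5)*(q^2 + 6*q + 8) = (q - 5)*(q + 4)*(q + 2)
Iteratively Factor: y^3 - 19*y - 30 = (y + 2)*(y^2 - 2*y - 15) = (y - 5)*(y + 2)*(y + 3)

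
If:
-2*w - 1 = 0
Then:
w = -1/2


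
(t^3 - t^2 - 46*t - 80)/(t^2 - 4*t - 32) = (t^2 + 7*t + 10)/(t + 4)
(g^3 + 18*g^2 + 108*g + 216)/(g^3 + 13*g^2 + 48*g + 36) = (g + 6)/(g + 1)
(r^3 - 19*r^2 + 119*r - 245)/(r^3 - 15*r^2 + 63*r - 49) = (r - 5)/(r - 1)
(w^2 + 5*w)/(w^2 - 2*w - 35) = w/(w - 7)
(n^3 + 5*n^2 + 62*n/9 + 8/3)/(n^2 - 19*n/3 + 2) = (9*n^3 + 45*n^2 + 62*n + 24)/(3*(3*n^2 - 19*n + 6))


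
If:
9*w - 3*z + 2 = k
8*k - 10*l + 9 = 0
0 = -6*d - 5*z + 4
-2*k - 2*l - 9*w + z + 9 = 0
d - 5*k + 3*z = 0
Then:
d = -674/599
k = 638/599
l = 2099/1198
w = 3304/5391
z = 1288/599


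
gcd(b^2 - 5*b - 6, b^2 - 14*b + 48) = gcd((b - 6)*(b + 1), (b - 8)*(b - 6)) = b - 6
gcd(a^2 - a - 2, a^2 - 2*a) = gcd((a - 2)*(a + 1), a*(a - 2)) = a - 2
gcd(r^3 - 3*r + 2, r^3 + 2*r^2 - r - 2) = r^2 + r - 2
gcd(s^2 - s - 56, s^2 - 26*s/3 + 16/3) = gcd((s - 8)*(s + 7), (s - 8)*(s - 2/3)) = s - 8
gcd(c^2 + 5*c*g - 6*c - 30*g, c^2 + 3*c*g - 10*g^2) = c + 5*g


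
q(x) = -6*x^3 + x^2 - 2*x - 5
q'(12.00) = -2570.00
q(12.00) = -10253.00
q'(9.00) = -1442.00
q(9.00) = -4316.00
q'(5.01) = -443.78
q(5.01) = -744.43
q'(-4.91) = -445.77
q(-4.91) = 739.15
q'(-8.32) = -1264.64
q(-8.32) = 3536.44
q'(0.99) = -17.66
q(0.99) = -11.82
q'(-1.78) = -62.59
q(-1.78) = 35.57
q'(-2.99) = -168.90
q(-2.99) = 170.31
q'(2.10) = -77.18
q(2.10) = -60.36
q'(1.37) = -33.04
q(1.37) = -21.29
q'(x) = -18*x^2 + 2*x - 2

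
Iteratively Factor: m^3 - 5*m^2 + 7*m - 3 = (m - 3)*(m^2 - 2*m + 1) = (m - 3)*(m - 1)*(m - 1)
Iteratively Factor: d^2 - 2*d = (d - 2)*(d)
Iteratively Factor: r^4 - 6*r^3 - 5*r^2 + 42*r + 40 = (r - 5)*(r^3 - r^2 - 10*r - 8) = (r - 5)*(r - 4)*(r^2 + 3*r + 2) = (r - 5)*(r - 4)*(r + 1)*(r + 2)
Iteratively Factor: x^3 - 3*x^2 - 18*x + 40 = (x + 4)*(x^2 - 7*x + 10) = (x - 5)*(x + 4)*(x - 2)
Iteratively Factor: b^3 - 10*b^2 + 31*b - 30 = (b - 3)*(b^2 - 7*b + 10) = (b - 5)*(b - 3)*(b - 2)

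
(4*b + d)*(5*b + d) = 20*b^2 + 9*b*d + d^2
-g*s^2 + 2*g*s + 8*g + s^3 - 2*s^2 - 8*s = (-g + s)*(s - 4)*(s + 2)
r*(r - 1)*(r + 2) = r^3 + r^2 - 2*r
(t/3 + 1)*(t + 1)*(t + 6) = t^3/3 + 10*t^2/3 + 9*t + 6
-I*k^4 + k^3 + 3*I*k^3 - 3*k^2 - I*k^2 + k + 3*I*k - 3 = (k - 3)*(k - I)*(k + I)*(-I*k + 1)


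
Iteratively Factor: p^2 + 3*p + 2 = (p + 1)*(p + 2)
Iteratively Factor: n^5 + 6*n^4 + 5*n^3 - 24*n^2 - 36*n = (n + 3)*(n^4 + 3*n^3 - 4*n^2 - 12*n) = (n + 2)*(n + 3)*(n^3 + n^2 - 6*n) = n*(n + 2)*(n + 3)*(n^2 + n - 6) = n*(n + 2)*(n + 3)^2*(n - 2)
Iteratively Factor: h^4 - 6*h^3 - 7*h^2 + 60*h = (h)*(h^3 - 6*h^2 - 7*h + 60) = h*(h - 5)*(h^2 - h - 12) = h*(h - 5)*(h + 3)*(h - 4)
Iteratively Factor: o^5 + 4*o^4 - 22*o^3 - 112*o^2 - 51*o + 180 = (o + 3)*(o^4 + o^3 - 25*o^2 - 37*o + 60) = (o - 1)*(o + 3)*(o^3 + 2*o^2 - 23*o - 60) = (o - 5)*(o - 1)*(o + 3)*(o^2 + 7*o + 12) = (o - 5)*(o - 1)*(o + 3)^2*(o + 4)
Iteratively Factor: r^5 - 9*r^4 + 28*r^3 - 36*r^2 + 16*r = (r - 4)*(r^4 - 5*r^3 + 8*r^2 - 4*r) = (r - 4)*(r - 2)*(r^3 - 3*r^2 + 2*r) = r*(r - 4)*(r - 2)*(r^2 - 3*r + 2) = r*(r - 4)*(r - 2)*(r - 1)*(r - 2)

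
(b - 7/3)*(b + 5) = b^2 + 8*b/3 - 35/3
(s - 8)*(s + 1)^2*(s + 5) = s^4 - s^3 - 45*s^2 - 83*s - 40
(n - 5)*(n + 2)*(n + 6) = n^3 + 3*n^2 - 28*n - 60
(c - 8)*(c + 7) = c^2 - c - 56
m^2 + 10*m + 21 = (m + 3)*(m + 7)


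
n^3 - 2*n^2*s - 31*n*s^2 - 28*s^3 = (n - 7*s)*(n + s)*(n + 4*s)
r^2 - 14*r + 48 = (r - 8)*(r - 6)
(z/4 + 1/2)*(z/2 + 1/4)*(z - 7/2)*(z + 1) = z^4/8 - 35*z^2/32 - 45*z/32 - 7/16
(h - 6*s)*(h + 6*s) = h^2 - 36*s^2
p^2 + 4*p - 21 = (p - 3)*(p + 7)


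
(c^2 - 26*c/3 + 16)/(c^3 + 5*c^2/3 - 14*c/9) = 3*(3*c^2 - 26*c + 48)/(c*(9*c^2 + 15*c - 14))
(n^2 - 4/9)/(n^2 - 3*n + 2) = (n^2 - 4/9)/(n^2 - 3*n + 2)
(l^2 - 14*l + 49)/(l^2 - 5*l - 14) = (l - 7)/(l + 2)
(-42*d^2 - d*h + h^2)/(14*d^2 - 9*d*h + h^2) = (-6*d - h)/(2*d - h)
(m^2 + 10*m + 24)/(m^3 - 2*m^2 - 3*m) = (m^2 + 10*m + 24)/(m*(m^2 - 2*m - 3))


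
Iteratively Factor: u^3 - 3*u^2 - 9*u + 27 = (u + 3)*(u^2 - 6*u + 9) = (u - 3)*(u + 3)*(u - 3)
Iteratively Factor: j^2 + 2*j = (j)*(j + 2)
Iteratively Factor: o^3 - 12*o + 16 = (o + 4)*(o^2 - 4*o + 4) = (o - 2)*(o + 4)*(o - 2)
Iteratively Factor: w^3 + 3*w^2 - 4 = (w + 2)*(w^2 + w - 2) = (w + 2)^2*(w - 1)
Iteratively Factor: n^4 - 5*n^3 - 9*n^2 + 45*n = (n - 3)*(n^3 - 2*n^2 - 15*n) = (n - 3)*(n + 3)*(n^2 - 5*n) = n*(n - 3)*(n + 3)*(n - 5)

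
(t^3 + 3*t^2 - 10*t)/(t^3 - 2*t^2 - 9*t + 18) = t*(t + 5)/(t^2 - 9)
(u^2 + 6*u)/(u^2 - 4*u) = (u + 6)/(u - 4)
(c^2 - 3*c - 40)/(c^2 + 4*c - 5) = (c - 8)/(c - 1)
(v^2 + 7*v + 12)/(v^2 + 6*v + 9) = (v + 4)/(v + 3)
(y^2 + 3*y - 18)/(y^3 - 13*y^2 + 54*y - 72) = (y + 6)/(y^2 - 10*y + 24)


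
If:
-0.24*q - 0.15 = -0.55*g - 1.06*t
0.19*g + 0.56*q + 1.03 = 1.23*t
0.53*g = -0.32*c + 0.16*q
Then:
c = 2.63906957013575*t - 0.0769230769230769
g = -0.843891402714932*t - 0.461538461538462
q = 2.48274886877828*t - 1.68269230769231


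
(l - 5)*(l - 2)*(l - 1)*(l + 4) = l^4 - 4*l^3 - 15*l^2 + 58*l - 40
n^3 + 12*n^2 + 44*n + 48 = (n + 2)*(n + 4)*(n + 6)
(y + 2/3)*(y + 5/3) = y^2 + 7*y/3 + 10/9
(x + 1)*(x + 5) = x^2 + 6*x + 5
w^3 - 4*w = w*(w - 2)*(w + 2)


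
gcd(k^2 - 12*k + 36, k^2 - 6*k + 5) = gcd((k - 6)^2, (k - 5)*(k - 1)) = 1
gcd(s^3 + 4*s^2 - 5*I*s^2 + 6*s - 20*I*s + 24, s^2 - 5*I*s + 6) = s^2 - 5*I*s + 6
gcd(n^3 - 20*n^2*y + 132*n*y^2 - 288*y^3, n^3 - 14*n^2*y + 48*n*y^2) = n^2 - 14*n*y + 48*y^2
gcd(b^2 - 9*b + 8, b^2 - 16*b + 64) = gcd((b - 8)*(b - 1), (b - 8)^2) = b - 8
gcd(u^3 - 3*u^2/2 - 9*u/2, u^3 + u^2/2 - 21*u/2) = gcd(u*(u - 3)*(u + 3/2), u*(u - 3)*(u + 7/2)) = u^2 - 3*u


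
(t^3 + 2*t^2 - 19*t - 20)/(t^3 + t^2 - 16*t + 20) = (t^2 - 3*t - 4)/(t^2 - 4*t + 4)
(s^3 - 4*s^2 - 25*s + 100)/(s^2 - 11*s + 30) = (s^2 + s - 20)/(s - 6)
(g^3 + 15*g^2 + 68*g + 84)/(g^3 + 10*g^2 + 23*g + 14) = (g + 6)/(g + 1)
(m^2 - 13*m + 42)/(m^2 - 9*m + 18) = (m - 7)/(m - 3)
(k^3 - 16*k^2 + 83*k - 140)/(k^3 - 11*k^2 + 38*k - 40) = (k - 7)/(k - 2)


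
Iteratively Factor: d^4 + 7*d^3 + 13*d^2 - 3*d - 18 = (d + 2)*(d^3 + 5*d^2 + 3*d - 9) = (d + 2)*(d + 3)*(d^2 + 2*d - 3) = (d + 2)*(d + 3)^2*(d - 1)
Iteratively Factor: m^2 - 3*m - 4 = (m - 4)*(m + 1)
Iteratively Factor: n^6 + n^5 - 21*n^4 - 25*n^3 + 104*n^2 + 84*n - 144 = (n + 2)*(n^5 - n^4 - 19*n^3 + 13*n^2 + 78*n - 72) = (n + 2)*(n + 3)*(n^4 - 4*n^3 - 7*n^2 + 34*n - 24) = (n - 4)*(n + 2)*(n + 3)*(n^3 - 7*n + 6) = (n - 4)*(n - 2)*(n + 2)*(n + 3)*(n^2 + 2*n - 3) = (n - 4)*(n - 2)*(n - 1)*(n + 2)*(n + 3)*(n + 3)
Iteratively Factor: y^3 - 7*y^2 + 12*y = (y)*(y^2 - 7*y + 12) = y*(y - 4)*(y - 3)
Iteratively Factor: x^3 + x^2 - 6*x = (x - 2)*(x^2 + 3*x) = (x - 2)*(x + 3)*(x)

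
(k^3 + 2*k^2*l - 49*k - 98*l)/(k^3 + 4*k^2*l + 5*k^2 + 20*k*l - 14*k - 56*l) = (k^2 + 2*k*l - 7*k - 14*l)/(k^2 + 4*k*l - 2*k - 8*l)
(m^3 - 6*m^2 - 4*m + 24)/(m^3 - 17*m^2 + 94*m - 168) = (m^2 - 4)/(m^2 - 11*m + 28)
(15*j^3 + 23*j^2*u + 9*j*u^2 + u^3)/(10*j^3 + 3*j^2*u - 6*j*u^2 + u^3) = (15*j^2 + 8*j*u + u^2)/(10*j^2 - 7*j*u + u^2)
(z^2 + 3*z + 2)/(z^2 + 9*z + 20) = (z^2 + 3*z + 2)/(z^2 + 9*z + 20)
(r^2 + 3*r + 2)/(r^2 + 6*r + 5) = (r + 2)/(r + 5)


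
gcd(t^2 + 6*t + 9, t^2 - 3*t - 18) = t + 3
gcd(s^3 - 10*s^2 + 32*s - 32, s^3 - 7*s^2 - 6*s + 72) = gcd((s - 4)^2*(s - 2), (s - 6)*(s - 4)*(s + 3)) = s - 4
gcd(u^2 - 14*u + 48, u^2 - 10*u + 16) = u - 8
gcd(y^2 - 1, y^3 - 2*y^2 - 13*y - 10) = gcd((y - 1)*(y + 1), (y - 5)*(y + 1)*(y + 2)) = y + 1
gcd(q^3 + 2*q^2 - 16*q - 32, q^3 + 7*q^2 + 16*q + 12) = q + 2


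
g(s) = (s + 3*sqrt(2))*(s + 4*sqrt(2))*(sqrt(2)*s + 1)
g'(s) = sqrt(2)*(s + 3*sqrt(2))*(s + 4*sqrt(2)) + (s + 3*sqrt(2))*(sqrt(2)*s + 1) + (s + 4*sqrt(2))*(sqrt(2)*s + 1)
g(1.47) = 125.35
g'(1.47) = 97.11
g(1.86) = 166.54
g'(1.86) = 114.32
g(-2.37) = -14.47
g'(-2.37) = -3.43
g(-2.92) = -11.33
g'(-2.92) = -7.58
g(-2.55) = -13.71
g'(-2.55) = -5.07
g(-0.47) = 6.56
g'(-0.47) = 30.68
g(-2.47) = -14.08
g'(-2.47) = -4.38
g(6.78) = 1451.53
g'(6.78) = 442.27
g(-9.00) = -186.53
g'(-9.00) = 117.49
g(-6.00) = -4.51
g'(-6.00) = 16.58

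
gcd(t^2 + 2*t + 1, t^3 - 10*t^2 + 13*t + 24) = t + 1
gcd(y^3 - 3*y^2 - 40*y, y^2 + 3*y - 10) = y + 5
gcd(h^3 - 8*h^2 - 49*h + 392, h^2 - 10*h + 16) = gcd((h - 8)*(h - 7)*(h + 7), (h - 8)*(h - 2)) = h - 8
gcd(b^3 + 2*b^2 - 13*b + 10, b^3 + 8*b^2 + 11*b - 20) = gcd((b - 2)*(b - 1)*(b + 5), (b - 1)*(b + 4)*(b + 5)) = b^2 + 4*b - 5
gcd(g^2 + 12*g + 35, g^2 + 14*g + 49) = g + 7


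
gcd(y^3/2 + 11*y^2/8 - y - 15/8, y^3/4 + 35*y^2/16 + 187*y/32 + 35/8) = 1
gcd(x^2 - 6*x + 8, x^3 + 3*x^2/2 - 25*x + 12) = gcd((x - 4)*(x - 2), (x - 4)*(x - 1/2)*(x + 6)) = x - 4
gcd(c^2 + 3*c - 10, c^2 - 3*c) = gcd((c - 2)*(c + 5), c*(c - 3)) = 1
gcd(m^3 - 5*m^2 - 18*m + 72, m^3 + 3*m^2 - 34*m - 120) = m^2 - 2*m - 24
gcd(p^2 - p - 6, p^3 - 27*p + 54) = p - 3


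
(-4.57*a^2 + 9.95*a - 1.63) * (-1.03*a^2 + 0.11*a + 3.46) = 4.7071*a^4 - 10.7512*a^3 - 13.0388*a^2 + 34.2477*a - 5.6398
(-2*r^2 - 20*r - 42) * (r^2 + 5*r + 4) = -2*r^4 - 30*r^3 - 150*r^2 - 290*r - 168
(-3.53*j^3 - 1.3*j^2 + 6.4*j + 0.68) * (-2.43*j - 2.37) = 8.5779*j^4 + 11.5251*j^3 - 12.471*j^2 - 16.8204*j - 1.6116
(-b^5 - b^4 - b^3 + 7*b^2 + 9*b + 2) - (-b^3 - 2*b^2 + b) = -b^5 - b^4 + 9*b^2 + 8*b + 2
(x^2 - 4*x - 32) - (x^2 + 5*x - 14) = -9*x - 18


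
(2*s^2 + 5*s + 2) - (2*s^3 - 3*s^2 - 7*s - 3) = -2*s^3 + 5*s^2 + 12*s + 5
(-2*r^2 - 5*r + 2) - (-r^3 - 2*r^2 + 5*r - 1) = r^3 - 10*r + 3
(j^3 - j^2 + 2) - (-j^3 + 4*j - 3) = 2*j^3 - j^2 - 4*j + 5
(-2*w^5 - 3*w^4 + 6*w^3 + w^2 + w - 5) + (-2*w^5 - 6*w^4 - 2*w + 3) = -4*w^5 - 9*w^4 + 6*w^3 + w^2 - w - 2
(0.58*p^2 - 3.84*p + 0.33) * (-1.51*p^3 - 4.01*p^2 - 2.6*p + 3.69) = -0.8758*p^5 + 3.4726*p^4 + 13.3921*p^3 + 10.8009*p^2 - 15.0276*p + 1.2177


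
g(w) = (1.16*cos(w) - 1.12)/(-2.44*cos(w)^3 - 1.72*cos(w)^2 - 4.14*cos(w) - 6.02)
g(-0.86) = 0.04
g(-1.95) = 0.34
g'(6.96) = 0.08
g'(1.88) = 0.45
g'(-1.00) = -0.15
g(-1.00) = 0.05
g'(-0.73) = -0.08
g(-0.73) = 0.02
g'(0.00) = 0.00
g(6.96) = 0.02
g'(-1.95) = -0.50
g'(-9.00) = -2.16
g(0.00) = -0.00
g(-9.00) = 1.19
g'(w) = (1.16*cos(w) - 1.12)*(-7.32*sin(w)*cos(w)^2 - 3.44*sin(w)*cos(w) - 4.14*sin(w))/(-2.44*cos(w)^3 - 1.72*cos(w)^2 - 4.14*cos(w) - 6.02)^2 - 1.16*sin(w)/(-2.44*cos(w)^3 - 1.72*cos(w)^2 - 4.14*cos(w) - 6.02)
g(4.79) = 0.16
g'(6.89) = 0.06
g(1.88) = 0.30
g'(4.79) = -0.30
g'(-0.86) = -0.11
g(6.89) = 0.01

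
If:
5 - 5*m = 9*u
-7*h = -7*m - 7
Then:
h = 2 - 9*u/5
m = 1 - 9*u/5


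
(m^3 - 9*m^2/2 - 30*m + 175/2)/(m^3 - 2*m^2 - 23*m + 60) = (2*m^2 - 19*m + 35)/(2*(m^2 - 7*m + 12))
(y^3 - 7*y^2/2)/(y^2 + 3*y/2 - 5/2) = y^2*(2*y - 7)/(2*y^2 + 3*y - 5)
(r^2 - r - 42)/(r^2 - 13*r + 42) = (r + 6)/(r - 6)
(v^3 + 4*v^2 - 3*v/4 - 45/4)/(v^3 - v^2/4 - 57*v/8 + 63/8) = 2*(2*v + 5)/(4*v - 7)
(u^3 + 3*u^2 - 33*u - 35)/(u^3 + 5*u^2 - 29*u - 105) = (u + 1)/(u + 3)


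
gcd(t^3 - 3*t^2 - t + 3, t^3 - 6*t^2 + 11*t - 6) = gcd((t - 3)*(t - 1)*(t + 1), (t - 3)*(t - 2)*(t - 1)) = t^2 - 4*t + 3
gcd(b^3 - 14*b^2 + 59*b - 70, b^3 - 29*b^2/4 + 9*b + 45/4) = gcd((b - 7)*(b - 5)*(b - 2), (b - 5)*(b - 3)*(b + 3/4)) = b - 5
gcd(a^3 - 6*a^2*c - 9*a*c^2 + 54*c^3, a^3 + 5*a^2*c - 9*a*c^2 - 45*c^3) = a^2 - 9*c^2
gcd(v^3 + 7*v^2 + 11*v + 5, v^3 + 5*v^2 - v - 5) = v^2 + 6*v + 5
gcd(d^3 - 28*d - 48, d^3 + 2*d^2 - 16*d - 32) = d^2 + 6*d + 8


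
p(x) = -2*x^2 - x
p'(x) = -4*x - 1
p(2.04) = -10.36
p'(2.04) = -9.16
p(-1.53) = -3.15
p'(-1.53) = 5.12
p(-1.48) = -2.90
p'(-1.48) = 4.92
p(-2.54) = -10.36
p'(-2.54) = 9.16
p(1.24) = -4.32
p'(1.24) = -5.96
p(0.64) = -1.46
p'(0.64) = -3.56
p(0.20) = -0.28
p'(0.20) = -1.80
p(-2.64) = -11.30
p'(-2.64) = 9.56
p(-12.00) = -276.00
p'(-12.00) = 47.00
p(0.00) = 0.00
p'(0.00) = -1.00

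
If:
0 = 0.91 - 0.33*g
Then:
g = 2.76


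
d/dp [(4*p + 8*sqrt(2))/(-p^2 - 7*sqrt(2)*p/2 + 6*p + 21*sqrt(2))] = 8*(-2*p^2 - 7*sqrt(2)*p + 12*p + (p + 2*sqrt(2))*(4*p - 12 + 7*sqrt(2)) + 42*sqrt(2))/(2*p^2 - 12*p + 7*sqrt(2)*p - 42*sqrt(2))^2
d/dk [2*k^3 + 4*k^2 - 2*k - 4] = 6*k^2 + 8*k - 2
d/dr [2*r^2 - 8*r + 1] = 4*r - 8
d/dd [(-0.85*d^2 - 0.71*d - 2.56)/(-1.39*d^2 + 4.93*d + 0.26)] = (-5.1774*d^2 - 7.5588*d + 12.4362)/(1.9321*d^4 - 13.7054*d^3 + 23.5821*d^2 + 2.5636*d + 0.0676)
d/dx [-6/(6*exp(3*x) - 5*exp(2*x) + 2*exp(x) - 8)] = (108*exp(2*x) - 60*exp(x) + 12)*exp(x)/(6*exp(3*x) - 5*exp(2*x) + 2*exp(x) - 8)^2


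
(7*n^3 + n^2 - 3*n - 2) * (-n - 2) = -7*n^4 - 15*n^3 + n^2 + 8*n + 4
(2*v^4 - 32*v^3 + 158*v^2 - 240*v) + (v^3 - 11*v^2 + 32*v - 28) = 2*v^4 - 31*v^3 + 147*v^2 - 208*v - 28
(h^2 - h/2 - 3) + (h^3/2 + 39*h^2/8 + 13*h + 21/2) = h^3/2 + 47*h^2/8 + 25*h/2 + 15/2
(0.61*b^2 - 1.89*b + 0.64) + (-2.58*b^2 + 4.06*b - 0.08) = -1.97*b^2 + 2.17*b + 0.56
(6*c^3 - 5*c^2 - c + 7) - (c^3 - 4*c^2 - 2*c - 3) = 5*c^3 - c^2 + c + 10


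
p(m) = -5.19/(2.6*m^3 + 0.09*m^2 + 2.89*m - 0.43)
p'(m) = -5.19*(-7.8*m^2 - 0.18*m - 2.89)/(2.6*m^3 + 0.09*m^2 + 2.89*m - 0.43)^2 = (40.482*m^2 + 0.9342*m + 14.9991)/(2.6*m^3 + 0.09*m^2 + 2.89*m - 0.43)^2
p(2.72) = -0.09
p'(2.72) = 0.09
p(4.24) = -0.02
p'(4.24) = 0.02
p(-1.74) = 0.27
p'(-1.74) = 0.38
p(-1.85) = 0.24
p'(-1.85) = 0.32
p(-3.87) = 0.03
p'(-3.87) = 0.02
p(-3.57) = 0.04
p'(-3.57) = 0.03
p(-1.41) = 0.45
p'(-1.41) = 0.70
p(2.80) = -0.08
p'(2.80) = 0.08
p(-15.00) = 0.00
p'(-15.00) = 0.00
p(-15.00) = 0.00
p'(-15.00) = 0.00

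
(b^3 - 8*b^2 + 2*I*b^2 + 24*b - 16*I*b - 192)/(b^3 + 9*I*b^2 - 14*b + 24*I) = (b^2 - 4*b*(2 + I) + 32*I)/(b^2 + 3*I*b + 4)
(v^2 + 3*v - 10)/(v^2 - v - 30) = (v - 2)/(v - 6)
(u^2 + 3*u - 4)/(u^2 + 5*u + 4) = (u - 1)/(u + 1)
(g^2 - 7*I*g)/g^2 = (g - 7*I)/g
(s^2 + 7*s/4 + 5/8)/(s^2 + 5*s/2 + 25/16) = 2*(2*s + 1)/(4*s + 5)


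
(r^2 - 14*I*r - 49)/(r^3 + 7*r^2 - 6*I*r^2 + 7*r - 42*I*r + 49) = (r - 7*I)/(r^2 + r*(7 + I) + 7*I)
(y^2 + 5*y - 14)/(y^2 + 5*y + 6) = (y^2 + 5*y - 14)/(y^2 + 5*y + 6)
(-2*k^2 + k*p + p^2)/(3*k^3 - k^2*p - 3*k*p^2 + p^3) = (2*k + p)/(-3*k^2 - 2*k*p + p^2)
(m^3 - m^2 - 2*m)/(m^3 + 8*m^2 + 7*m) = (m - 2)/(m + 7)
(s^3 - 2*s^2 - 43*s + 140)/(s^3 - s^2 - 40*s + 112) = (s - 5)/(s - 4)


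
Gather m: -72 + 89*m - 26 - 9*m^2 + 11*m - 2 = -9*m^2 + 100*m - 100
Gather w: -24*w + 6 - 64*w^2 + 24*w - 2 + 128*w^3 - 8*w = 128*w^3 - 64*w^2 - 8*w + 4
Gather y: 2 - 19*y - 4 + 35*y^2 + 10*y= 35*y^2 - 9*y - 2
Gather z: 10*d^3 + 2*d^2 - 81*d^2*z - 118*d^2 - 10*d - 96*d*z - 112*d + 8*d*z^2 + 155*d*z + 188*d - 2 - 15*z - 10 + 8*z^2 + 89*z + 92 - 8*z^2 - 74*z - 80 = 10*d^3 - 116*d^2 + 8*d*z^2 + 66*d + z*(-81*d^2 + 59*d)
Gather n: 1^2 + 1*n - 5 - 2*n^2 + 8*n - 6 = -2*n^2 + 9*n - 10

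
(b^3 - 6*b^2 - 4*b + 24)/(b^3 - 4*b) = (b - 6)/b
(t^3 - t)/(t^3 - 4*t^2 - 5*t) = (t - 1)/(t - 5)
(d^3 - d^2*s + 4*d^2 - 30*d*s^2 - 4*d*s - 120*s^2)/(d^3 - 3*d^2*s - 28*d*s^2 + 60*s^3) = (-d - 4)/(-d + 2*s)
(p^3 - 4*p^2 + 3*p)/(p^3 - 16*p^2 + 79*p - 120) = p*(p - 1)/(p^2 - 13*p + 40)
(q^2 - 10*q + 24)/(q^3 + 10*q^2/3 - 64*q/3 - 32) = 3*(q - 6)/(3*q^2 + 22*q + 24)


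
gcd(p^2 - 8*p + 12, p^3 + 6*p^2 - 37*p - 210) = p - 6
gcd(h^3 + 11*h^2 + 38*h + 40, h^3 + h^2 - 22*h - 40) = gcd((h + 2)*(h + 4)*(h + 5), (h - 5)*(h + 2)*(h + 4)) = h^2 + 6*h + 8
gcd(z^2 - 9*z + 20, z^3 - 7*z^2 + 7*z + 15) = z - 5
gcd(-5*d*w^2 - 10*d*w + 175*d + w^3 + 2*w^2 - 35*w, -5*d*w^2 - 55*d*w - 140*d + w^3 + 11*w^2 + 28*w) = -5*d*w - 35*d + w^2 + 7*w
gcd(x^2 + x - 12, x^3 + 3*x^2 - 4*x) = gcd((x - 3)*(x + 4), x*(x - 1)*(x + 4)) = x + 4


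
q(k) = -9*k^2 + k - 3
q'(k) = 1 - 18*k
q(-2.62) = -67.40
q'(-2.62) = 48.16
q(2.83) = -72.25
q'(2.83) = -49.94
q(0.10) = -2.99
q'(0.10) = -0.80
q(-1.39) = -21.78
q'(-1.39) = 26.02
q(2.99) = -80.47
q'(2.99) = -52.82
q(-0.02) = -3.02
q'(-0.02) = 1.36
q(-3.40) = -110.44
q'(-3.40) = 62.20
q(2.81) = -71.25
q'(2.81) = -49.58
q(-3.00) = -87.00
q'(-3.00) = 55.00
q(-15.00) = -2043.00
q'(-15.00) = 271.00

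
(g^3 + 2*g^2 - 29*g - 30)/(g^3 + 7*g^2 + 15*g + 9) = (g^2 + g - 30)/(g^2 + 6*g + 9)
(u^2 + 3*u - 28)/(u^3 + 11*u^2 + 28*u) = (u - 4)/(u*(u + 4))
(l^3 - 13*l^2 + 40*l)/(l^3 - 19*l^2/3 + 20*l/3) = 3*(l - 8)/(3*l - 4)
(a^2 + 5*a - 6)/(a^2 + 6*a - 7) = (a + 6)/(a + 7)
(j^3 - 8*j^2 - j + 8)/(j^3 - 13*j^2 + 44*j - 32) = (j + 1)/(j - 4)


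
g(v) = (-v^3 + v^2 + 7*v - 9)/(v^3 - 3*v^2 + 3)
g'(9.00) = 0.02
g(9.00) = -1.21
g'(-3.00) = 0.41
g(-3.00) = -0.12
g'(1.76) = 0.27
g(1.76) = -1.15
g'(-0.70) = 56.06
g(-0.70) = -11.01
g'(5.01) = 0.09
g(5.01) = -1.40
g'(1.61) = -0.48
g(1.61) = -1.14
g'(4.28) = 0.15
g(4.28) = -1.48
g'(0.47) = 0.96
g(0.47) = -2.29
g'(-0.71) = 62.88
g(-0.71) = -11.60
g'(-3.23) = 0.33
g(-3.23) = -0.20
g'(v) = (-3*v^2 + 6*v)*(-v^3 + v^2 + 7*v - 9)/(v^3 - 3*v^2 + 3)^2 + (-3*v^2 + 2*v + 7)/(v^3 - 3*v^2 + 3) = (2*v^4 - 14*v^3 + 39*v^2 - 48*v + 21)/(v^6 - 6*v^5 + 9*v^4 + 6*v^3 - 18*v^2 + 9)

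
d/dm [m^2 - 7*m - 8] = 2*m - 7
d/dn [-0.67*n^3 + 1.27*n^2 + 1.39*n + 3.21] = -2.01*n^2 + 2.54*n + 1.39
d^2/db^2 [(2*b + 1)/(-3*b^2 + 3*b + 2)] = 6*(3*(2*b - 1)^2*(2*b + 1) + (6*b - 1)*(-3*b^2 + 3*b + 2))/(-3*b^2 + 3*b + 2)^3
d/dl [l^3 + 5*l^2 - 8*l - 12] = 3*l^2 + 10*l - 8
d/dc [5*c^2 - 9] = 10*c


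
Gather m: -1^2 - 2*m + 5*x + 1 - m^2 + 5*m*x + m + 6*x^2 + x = -m^2 + m*(5*x - 1) + 6*x^2 + 6*x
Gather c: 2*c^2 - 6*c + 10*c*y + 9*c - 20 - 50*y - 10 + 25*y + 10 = 2*c^2 + c*(10*y + 3) - 25*y - 20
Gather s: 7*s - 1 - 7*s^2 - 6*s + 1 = -7*s^2 + s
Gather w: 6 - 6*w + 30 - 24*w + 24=60 - 30*w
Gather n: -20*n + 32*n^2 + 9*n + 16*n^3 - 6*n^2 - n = 16*n^3 + 26*n^2 - 12*n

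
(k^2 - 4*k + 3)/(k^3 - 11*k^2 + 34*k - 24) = (k - 3)/(k^2 - 10*k + 24)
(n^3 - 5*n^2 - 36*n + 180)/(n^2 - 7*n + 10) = (n^2 - 36)/(n - 2)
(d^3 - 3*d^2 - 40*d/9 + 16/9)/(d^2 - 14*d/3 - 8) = (3*d^2 - 13*d + 4)/(3*(d - 6))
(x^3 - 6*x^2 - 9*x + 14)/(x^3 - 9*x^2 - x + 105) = (x^2 + x - 2)/(x^2 - 2*x - 15)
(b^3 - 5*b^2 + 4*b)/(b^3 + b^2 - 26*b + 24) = b/(b + 6)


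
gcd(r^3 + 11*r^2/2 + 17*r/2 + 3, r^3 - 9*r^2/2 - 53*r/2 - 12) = r^2 + 7*r/2 + 3/2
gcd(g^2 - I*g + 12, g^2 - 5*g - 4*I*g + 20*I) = g - 4*I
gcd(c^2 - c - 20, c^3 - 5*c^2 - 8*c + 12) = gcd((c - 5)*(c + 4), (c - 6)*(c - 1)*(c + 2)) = 1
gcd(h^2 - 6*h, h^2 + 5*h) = h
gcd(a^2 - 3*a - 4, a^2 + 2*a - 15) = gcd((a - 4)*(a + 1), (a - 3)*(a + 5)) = 1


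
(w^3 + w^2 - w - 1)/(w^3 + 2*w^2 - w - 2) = (w + 1)/(w + 2)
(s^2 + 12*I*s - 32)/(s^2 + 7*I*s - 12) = (s + 8*I)/(s + 3*I)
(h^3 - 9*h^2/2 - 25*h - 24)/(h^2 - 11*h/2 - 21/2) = (h^2 - 6*h - 16)/(h - 7)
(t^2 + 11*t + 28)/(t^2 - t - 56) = (t + 4)/(t - 8)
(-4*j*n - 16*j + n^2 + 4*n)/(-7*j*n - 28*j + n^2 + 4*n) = (4*j - n)/(7*j - n)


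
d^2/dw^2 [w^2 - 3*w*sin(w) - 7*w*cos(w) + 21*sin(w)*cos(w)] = 3*w*sin(w) + 7*w*cos(w) + 14*sin(w) - 42*sin(2*w) - 6*cos(w) + 2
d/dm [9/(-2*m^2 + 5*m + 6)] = 9*(4*m - 5)/(-2*m^2 + 5*m + 6)^2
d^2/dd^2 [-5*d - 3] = 0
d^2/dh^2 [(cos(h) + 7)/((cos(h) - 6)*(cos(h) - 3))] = (-37*(1 - cos(h)^2)^2 - cos(h)^5 + 299*cos(h)^3 - 257*cos(h)^2 - 1944*cos(h) + 1243)/((cos(h) - 6)^3*(cos(h) - 3)^3)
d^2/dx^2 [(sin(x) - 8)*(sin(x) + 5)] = 3*sin(x) + 2*cos(2*x)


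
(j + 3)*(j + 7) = j^2 + 10*j + 21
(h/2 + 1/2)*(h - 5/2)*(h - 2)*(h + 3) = h^4/2 - h^3/4 - 5*h^2 + 13*h/4 + 15/2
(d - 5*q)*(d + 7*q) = d^2 + 2*d*q - 35*q^2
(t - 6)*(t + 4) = t^2 - 2*t - 24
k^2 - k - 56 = (k - 8)*(k + 7)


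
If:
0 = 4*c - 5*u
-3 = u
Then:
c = -15/4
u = -3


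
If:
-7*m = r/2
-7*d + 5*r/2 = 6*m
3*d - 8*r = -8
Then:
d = 328/661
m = -56/661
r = 784/661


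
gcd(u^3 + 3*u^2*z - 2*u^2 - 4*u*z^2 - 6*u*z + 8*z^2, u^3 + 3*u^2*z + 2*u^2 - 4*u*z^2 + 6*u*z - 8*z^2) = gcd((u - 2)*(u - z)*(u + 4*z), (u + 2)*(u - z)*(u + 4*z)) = -u^2 - 3*u*z + 4*z^2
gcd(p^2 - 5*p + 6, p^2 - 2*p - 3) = p - 3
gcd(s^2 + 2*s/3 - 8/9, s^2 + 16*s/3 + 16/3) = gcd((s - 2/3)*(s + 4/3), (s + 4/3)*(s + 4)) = s + 4/3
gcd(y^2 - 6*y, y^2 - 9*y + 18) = y - 6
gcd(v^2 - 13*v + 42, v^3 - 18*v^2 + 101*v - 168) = v - 7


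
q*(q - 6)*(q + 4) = q^3 - 2*q^2 - 24*q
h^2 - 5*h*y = h*(h - 5*y)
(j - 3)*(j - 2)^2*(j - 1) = j^4 - 8*j^3 + 23*j^2 - 28*j + 12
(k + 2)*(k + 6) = k^2 + 8*k + 12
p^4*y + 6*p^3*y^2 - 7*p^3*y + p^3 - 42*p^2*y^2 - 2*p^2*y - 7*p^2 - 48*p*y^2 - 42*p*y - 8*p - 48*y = (p - 8)*(p + 1)*(p + 6*y)*(p*y + 1)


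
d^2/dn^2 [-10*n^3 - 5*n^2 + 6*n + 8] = -60*n - 10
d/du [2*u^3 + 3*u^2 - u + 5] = 6*u^2 + 6*u - 1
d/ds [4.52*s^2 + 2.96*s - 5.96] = 9.04*s + 2.96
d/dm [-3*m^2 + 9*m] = 9 - 6*m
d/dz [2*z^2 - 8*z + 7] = 4*z - 8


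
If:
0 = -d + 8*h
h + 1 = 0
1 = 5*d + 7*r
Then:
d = -8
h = -1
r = 41/7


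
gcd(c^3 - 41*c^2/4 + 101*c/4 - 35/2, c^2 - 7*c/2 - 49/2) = c - 7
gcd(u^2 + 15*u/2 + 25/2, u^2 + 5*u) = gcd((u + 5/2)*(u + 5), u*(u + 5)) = u + 5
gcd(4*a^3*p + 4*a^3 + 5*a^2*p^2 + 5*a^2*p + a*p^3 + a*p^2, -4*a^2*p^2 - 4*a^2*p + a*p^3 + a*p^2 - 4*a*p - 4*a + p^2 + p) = p + 1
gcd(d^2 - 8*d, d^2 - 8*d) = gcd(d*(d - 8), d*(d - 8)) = d^2 - 8*d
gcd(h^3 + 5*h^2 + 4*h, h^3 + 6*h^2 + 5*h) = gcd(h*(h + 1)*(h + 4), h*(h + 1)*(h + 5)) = h^2 + h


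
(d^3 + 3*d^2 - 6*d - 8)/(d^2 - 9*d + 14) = (d^2 + 5*d + 4)/(d - 7)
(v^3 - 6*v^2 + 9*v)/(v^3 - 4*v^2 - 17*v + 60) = v*(v - 3)/(v^2 - v - 20)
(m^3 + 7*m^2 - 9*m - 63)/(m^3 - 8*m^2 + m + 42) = (m^2 + 10*m + 21)/(m^2 - 5*m - 14)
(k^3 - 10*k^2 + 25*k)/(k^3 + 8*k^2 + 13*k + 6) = k*(k^2 - 10*k + 25)/(k^3 + 8*k^2 + 13*k + 6)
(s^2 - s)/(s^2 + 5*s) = (s - 1)/(s + 5)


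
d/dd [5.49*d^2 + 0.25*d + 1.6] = 10.98*d + 0.25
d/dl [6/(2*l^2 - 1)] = -24*l/(2*l^2 - 1)^2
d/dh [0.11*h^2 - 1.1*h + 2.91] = 0.22*h - 1.1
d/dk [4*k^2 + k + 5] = 8*k + 1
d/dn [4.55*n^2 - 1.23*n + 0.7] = 9.1*n - 1.23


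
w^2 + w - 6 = (w - 2)*(w + 3)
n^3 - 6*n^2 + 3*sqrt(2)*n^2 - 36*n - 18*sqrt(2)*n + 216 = (n - 6)*(n - 3*sqrt(2))*(n + 6*sqrt(2))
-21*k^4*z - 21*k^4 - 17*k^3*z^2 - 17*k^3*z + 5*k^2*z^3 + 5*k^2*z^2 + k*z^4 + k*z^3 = (-3*k + z)*(k + z)*(7*k + z)*(k*z + k)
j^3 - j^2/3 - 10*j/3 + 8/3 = (j - 4/3)*(j - 1)*(j + 2)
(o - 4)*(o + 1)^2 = o^3 - 2*o^2 - 7*o - 4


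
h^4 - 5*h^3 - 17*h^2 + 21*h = h*(h - 7)*(h - 1)*(h + 3)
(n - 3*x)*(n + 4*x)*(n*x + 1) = n^3*x + n^2*x^2 + n^2 - 12*n*x^3 + n*x - 12*x^2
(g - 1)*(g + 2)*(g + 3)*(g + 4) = g^4 + 8*g^3 + 17*g^2 - 2*g - 24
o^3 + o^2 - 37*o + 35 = (o - 5)*(o - 1)*(o + 7)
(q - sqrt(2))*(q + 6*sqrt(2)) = q^2 + 5*sqrt(2)*q - 12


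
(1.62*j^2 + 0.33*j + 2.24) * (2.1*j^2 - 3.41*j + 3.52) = 3.402*j^4 - 4.8312*j^3 + 9.2811*j^2 - 6.4768*j + 7.8848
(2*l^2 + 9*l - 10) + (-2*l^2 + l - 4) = 10*l - 14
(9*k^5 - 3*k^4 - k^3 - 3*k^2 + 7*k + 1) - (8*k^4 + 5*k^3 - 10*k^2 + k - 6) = 9*k^5 - 11*k^4 - 6*k^3 + 7*k^2 + 6*k + 7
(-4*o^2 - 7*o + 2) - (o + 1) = -4*o^2 - 8*o + 1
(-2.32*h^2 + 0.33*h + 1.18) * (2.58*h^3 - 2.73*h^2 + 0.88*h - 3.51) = -5.9856*h^5 + 7.185*h^4 + 0.1019*h^3 + 5.2122*h^2 - 0.1199*h - 4.1418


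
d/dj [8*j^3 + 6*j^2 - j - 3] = 24*j^2 + 12*j - 1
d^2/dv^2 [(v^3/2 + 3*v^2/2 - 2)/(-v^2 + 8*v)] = 4*(-22*v^3 + 3*v^2 - 24*v + 64)/(v^3*(v^3 - 24*v^2 + 192*v - 512))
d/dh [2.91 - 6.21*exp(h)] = -6.21*exp(h)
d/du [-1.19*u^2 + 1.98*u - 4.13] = 1.98 - 2.38*u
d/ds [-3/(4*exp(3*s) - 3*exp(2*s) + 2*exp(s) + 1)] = (36*exp(2*s) - 18*exp(s) + 6)*exp(s)/(4*exp(3*s) - 3*exp(2*s) + 2*exp(s) + 1)^2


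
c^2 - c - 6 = (c - 3)*(c + 2)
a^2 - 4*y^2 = (a - 2*y)*(a + 2*y)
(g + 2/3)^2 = g^2 + 4*g/3 + 4/9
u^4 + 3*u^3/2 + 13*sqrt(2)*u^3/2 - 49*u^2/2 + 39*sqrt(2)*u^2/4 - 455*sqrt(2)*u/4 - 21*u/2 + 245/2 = (u - 7/2)*(u + 5)*(u - sqrt(2)/2)*(u + 7*sqrt(2))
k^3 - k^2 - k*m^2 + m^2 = (k - 1)*(k - m)*(k + m)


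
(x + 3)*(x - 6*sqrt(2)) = x^2 - 6*sqrt(2)*x + 3*x - 18*sqrt(2)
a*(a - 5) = a^2 - 5*a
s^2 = s^2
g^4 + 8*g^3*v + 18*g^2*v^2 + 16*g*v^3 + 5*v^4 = (g + v)^3*(g + 5*v)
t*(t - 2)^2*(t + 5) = t^4 + t^3 - 16*t^2 + 20*t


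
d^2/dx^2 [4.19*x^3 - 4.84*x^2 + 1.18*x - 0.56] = 25.14*x - 9.68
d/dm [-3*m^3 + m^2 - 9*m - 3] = -9*m^2 + 2*m - 9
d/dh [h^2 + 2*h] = 2*h + 2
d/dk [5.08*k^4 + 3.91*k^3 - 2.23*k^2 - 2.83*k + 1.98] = 20.32*k^3 + 11.73*k^2 - 4.46*k - 2.83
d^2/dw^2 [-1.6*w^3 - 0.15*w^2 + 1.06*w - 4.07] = -9.6*w - 0.3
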